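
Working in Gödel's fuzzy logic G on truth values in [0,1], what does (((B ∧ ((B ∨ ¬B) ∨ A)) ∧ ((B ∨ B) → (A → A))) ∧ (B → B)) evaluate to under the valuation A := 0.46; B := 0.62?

0.62

¬B: Gödel ¬ of 0.62 = 0 (operand ≠ 0)
(B ∨ ¬B) = max(0.62, 0) = 0.62
((B ∨ ¬B) ∨ A) = max(0.62, 0.46) = 0.62
(B ∧ ((B ∨ ¬B) ∨ A)) = min(0.62, 0.62) = 0.62
(B ∨ B) = max(0.62, 0.62) = 0.62
(A → A): 0.46 ≤ 0.46, so result = 1
((B ∨ B) → (A → A)): 0.62 ≤ 1, so result = 1
((B ∧ ((B ∨ ¬B) ∨ A)) ∧ ((B ∨ B) → (A → A))) = min(0.62, 1) = 0.62
(B → B): 0.62 ≤ 0.62, so result = 1
(((B ∧ ((B ∨ ¬B) ∨ A)) ∧ ((B ∨ B) → (A → A))) ∧ (B → B)) = min(0.62, 1) = 0.62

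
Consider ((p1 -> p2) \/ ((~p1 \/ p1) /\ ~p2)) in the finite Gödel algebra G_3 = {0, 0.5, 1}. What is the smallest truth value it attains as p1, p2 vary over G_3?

The minimum is attained at p1 = 0.5, p2 = 0:
  (p1 -> p2): 0.5 > 0, so result = 0
  ~p1: Gödel ¬ of 0.5 = 0 (operand ≠ 0)
  (~p1 \/ p1) = max(0, 0.5) = 0.5
  ~p2: Gödel ¬ of 0 = 1 (operand is 0)
  ((~p1 \/ p1) /\ ~p2) = min(0.5, 1) = 0.5
  ((p1 -> p2) \/ ((~p1 \/ p1) /\ ~p2)) = max(0, 0.5) = 0.5
Checking all 9 assignments confirms none give a value below 0.50.

0.50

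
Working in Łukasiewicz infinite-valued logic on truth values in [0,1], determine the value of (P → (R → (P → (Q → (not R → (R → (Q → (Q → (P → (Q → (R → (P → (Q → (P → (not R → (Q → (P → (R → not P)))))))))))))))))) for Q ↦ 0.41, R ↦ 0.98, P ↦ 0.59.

not R: Łukasiewicz ¬ gives 1 − 0.98 = 0.02
not R: Łukasiewicz ¬ gives 1 − 0.98 = 0.02
not P: Łukasiewicz ¬ gives 1 − 0.59 = 0.41
(R → not P): min(1, 1 − 0.98 + 0.41) = 0.43
(P → (R → not P)): min(1, 1 − 0.59 + 0.43) = 0.84
(Q → (P → (R → not P))): min(1, 1 − 0.41 + 0.84) = 1
(not R → (Q → (P → (R → not P)))): min(1, 1 − 0.02 + 1) = 1
(P → (not R → (Q → (P → (R → not P))))): min(1, 1 − 0.59 + 1) = 1
(Q → (P → (not R → (Q → (P → (R → not P)))))): min(1, 1 − 0.41 + 1) = 1
(P → (Q → (P → (not R → (Q → (P → (R → not P))))))): min(1, 1 − 0.59 + 1) = 1
(R → (P → (Q → (P → (not R → (Q → (P → (R → not P)))))))): min(1, 1 − 0.98 + 1) = 1
(Q → (R → (P → (Q → (P → (not R → (Q → (P → (R → not P))))))))): min(1, 1 − 0.41 + 1) = 1
(P → (Q → (R → (P → (Q → (P → (not R → (Q → (P → (R → not P)))))))))): min(1, 1 − 0.59 + 1) = 1
(Q → (P → (Q → (R → (P → (Q → (P → (not R → (Q → (P → (R → not P))))))))))): min(1, 1 − 0.41 + 1) = 1
(Q → (Q → (P → (Q → (R → (P → (Q → (P → (not R → (Q → (P → (R → not P)))))))))))): min(1, 1 − 0.41 + 1) = 1
(R → (Q → (Q → (P → (Q → (R → (P → (Q → (P → (not R → (Q → (P → (R → not P))))))))))))): min(1, 1 − 0.98 + 1) = 1
(not R → (R → (Q → (Q → (P → (Q → (R → (P → (Q → (P → (not R → (Q → (P → (R → not P)))))))))))))): min(1, 1 − 0.02 + 1) = 1
(Q → (not R → (R → (Q → (Q → (P → (Q → (R → (P → (Q → (P → (not R → (Q → (P → (R → not P))))))))))))))): min(1, 1 − 0.41 + 1) = 1
(P → (Q → (not R → (R → (Q → (Q → (P → (Q → (R → (P → (Q → (P → (not R → (Q → (P → (R → not P)))))))))))))))): min(1, 1 − 0.59 + 1) = 1
(R → (P → (Q → (not R → (R → (Q → (Q → (P → (Q → (R → (P → (Q → (P → (not R → (Q → (P → (R → not P))))))))))))))))): min(1, 1 − 0.98 + 1) = 1
(P → (R → (P → (Q → (not R → (R → (Q → (Q → (P → (Q → (R → (P → (Q → (P → (not R → (Q → (P → (R → not P)))))))))))))))))): min(1, 1 − 0.59 + 1) = 1

1.00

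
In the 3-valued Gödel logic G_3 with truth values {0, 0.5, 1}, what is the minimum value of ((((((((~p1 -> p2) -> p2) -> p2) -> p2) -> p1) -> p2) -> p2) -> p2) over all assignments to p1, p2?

0.00

The minimum is attained at p1 = 0.5, p2 = 0:
  ~p1: Gödel ¬ of 0.5 = 0 (operand ≠ 0)
  (~p1 -> p2): 0 ≤ 0, so result = 1
  ((~p1 -> p2) -> p2): 1 > 0, so result = 0
  (((~p1 -> p2) -> p2) -> p2): 0 ≤ 0, so result = 1
  ((((~p1 -> p2) -> p2) -> p2) -> p2): 1 > 0, so result = 0
  (((((~p1 -> p2) -> p2) -> p2) -> p2) -> p1): 0 ≤ 0.5, so result = 1
  ((((((~p1 -> p2) -> p2) -> p2) -> p2) -> p1) -> p2): 1 > 0, so result = 0
  (((((((~p1 -> p2) -> p2) -> p2) -> p2) -> p1) -> p2) -> p2): 0 ≤ 0, so result = 1
  ((((((((~p1 -> p2) -> p2) -> p2) -> p2) -> p1) -> p2) -> p2) -> p2): 1 > 0, so result = 0
Checking all 9 assignments confirms none give a value below 0.00.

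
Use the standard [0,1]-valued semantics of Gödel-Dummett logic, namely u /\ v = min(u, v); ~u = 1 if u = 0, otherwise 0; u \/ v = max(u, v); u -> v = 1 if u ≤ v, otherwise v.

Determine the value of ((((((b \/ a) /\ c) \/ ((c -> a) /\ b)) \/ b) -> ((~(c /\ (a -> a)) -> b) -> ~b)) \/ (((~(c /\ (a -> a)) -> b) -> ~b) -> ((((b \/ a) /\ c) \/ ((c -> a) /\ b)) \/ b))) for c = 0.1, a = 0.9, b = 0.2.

1.00

(b \/ a) = max(0.2, 0.9) = 0.9
((b \/ a) /\ c) = min(0.9, 0.1) = 0.1
(c -> a): 0.1 ≤ 0.9, so result = 1
((c -> a) /\ b) = min(1, 0.2) = 0.2
(((b \/ a) /\ c) \/ ((c -> a) /\ b)) = max(0.1, 0.2) = 0.2
((((b \/ a) /\ c) \/ ((c -> a) /\ b)) \/ b) = max(0.2, 0.2) = 0.2
(a -> a): 0.9 ≤ 0.9, so result = 1
(c /\ (a -> a)) = min(0.1, 1) = 0.1
~(c /\ (a -> a)): Gödel ¬ of 0.1 = 0 (operand ≠ 0)
(~(c /\ (a -> a)) -> b): 0 ≤ 0.2, so result = 1
~b: Gödel ¬ of 0.2 = 0 (operand ≠ 0)
((~(c /\ (a -> a)) -> b) -> ~b): 1 > 0, so result = 0
(((((b \/ a) /\ c) \/ ((c -> a) /\ b)) \/ b) -> ((~(c /\ (a -> a)) -> b) -> ~b)): 0.2 > 0, so result = 0
(a -> a): 0.9 ≤ 0.9, so result = 1
(c /\ (a -> a)) = min(0.1, 1) = 0.1
~(c /\ (a -> a)): Gödel ¬ of 0.1 = 0 (operand ≠ 0)
(~(c /\ (a -> a)) -> b): 0 ≤ 0.2, so result = 1
~b: Gödel ¬ of 0.2 = 0 (operand ≠ 0)
((~(c /\ (a -> a)) -> b) -> ~b): 1 > 0, so result = 0
(b \/ a) = max(0.2, 0.9) = 0.9
((b \/ a) /\ c) = min(0.9, 0.1) = 0.1
(c -> a): 0.1 ≤ 0.9, so result = 1
((c -> a) /\ b) = min(1, 0.2) = 0.2
(((b \/ a) /\ c) \/ ((c -> a) /\ b)) = max(0.1, 0.2) = 0.2
((((b \/ a) /\ c) \/ ((c -> a) /\ b)) \/ b) = max(0.2, 0.2) = 0.2
(((~(c /\ (a -> a)) -> b) -> ~b) -> ((((b \/ a) /\ c) \/ ((c -> a) /\ b)) \/ b)): 0 ≤ 0.2, so result = 1
((((((b \/ a) /\ c) \/ ((c -> a) /\ b)) \/ b) -> ((~(c /\ (a -> a)) -> b) -> ~b)) \/ (((~(c /\ (a -> a)) -> b) -> ~b) -> ((((b \/ a) /\ c) \/ ((c -> a) /\ b)) \/ b))) = max(0, 1) = 1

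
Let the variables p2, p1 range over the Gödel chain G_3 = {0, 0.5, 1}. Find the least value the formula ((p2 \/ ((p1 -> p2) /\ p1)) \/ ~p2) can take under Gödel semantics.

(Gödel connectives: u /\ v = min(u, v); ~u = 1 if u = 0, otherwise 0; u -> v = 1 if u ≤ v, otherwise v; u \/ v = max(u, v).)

The minimum is attained at p2 = 0.5, p1 = 0:
  (p1 -> p2): 0 ≤ 0.5, so result = 1
  ((p1 -> p2) /\ p1) = min(1, 0) = 0
  (p2 \/ ((p1 -> p2) /\ p1)) = max(0.5, 0) = 0.5
  ~p2: Gödel ¬ of 0.5 = 0 (operand ≠ 0)
  ((p2 \/ ((p1 -> p2) /\ p1)) \/ ~p2) = max(0.5, 0) = 0.5
Checking all 9 assignments confirms none give a value below 0.50.

0.50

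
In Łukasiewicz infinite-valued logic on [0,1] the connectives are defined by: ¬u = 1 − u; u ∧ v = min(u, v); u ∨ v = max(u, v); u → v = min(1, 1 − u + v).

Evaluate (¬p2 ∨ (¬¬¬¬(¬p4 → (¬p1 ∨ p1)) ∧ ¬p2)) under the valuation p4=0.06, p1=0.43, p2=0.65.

0.35

¬p2: Łukasiewicz ¬ gives 1 − 0.65 = 0.35
¬p4: Łukasiewicz ¬ gives 1 − 0.06 = 0.94
¬p1: Łukasiewicz ¬ gives 1 − 0.43 = 0.57
(¬p1 ∨ p1) = max(0.57, 0.43) = 0.57
(¬p4 → (¬p1 ∨ p1)): min(1, 1 − 0.94 + 0.57) = 0.63
¬(¬p4 → (¬p1 ∨ p1)): Łukasiewicz ¬ gives 1 − 0.63 = 0.37
¬¬(¬p4 → (¬p1 ∨ p1)): Łukasiewicz ¬ gives 1 − 0.37 = 0.63
¬¬¬(¬p4 → (¬p1 ∨ p1)): Łukasiewicz ¬ gives 1 − 0.63 = 0.37
¬¬¬¬(¬p4 → (¬p1 ∨ p1)): Łukasiewicz ¬ gives 1 − 0.37 = 0.63
¬p2: Łukasiewicz ¬ gives 1 − 0.65 = 0.35
(¬¬¬¬(¬p4 → (¬p1 ∨ p1)) ∧ ¬p2) = min(0.63, 0.35) = 0.35
(¬p2 ∨ (¬¬¬¬(¬p4 → (¬p1 ∨ p1)) ∧ ¬p2)) = max(0.35, 0.35) = 0.35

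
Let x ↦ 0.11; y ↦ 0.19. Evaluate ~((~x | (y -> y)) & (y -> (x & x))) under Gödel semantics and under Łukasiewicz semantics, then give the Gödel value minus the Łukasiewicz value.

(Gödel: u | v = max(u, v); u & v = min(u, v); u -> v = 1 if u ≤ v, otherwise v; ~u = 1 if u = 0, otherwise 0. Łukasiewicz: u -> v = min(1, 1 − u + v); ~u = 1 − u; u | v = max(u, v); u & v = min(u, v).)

Gödel evaluation:
  ~x: Gödel ¬ of 0.11 = 0 (operand ≠ 0)
  (y -> y): 0.19 ≤ 0.19, so result = 1
  (~x | (y -> y)) = max(0, 1) = 1
  (x & x) = min(0.11, 0.11) = 0.11
  (y -> (x & x)): 0.19 > 0.11, so result = 0.11
  ((~x | (y -> y)) & (y -> (x & x))) = min(1, 0.11) = 0.11
  ~((~x | (y -> y)) & (y -> (x & x))): Gödel ¬ of 0.11 = 0 (operand ≠ 0)
  Gödel value = 0
Łukasiewicz evaluation:
  ~x: Łukasiewicz ¬ gives 1 − 0.11 = 0.89
  (y -> y): min(1, 1 − 0.19 + 0.19) = 1
  (~x | (y -> y)) = max(0.89, 1) = 1
  (x & x) = min(0.11, 0.11) = 0.11
  (y -> (x & x)): min(1, 1 − 0.19 + 0.11) = 0.92
  ((~x | (y -> y)) & (y -> (x & x))) = min(1, 0.92) = 0.92
  ~((~x | (y -> y)) & (y -> (x & x))): Łukasiewicz ¬ gives 1 − 0.92 = 0.08
  Łukasiewicz value = 0.08
Difference: 0 − 0.08 = -0.08

-0.08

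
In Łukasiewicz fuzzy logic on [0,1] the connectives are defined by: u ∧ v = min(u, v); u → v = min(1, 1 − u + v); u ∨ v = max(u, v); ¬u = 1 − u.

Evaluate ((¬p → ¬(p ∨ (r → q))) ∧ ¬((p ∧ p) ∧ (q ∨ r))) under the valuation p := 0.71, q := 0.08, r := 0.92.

0.29

¬p: Łukasiewicz ¬ gives 1 − 0.71 = 0.29
(r → q): min(1, 1 − 0.92 + 0.08) = 0.16
(p ∨ (r → q)) = max(0.71, 0.16) = 0.71
¬(p ∨ (r → q)): Łukasiewicz ¬ gives 1 − 0.71 = 0.29
(¬p → ¬(p ∨ (r → q))): min(1, 1 − 0.29 + 0.29) = 1
(p ∧ p) = min(0.71, 0.71) = 0.71
(q ∨ r) = max(0.08, 0.92) = 0.92
((p ∧ p) ∧ (q ∨ r)) = min(0.71, 0.92) = 0.71
¬((p ∧ p) ∧ (q ∨ r)): Łukasiewicz ¬ gives 1 − 0.71 = 0.29
((¬p → ¬(p ∨ (r → q))) ∧ ¬((p ∧ p) ∧ (q ∨ r))) = min(1, 0.29) = 0.29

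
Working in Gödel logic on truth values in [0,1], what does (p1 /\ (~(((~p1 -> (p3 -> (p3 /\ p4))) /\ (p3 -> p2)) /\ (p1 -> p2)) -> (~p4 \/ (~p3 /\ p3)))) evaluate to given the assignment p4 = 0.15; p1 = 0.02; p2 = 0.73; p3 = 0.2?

~p1: Gödel ¬ of 0.02 = 0 (operand ≠ 0)
(p3 /\ p4) = min(0.2, 0.15) = 0.15
(p3 -> (p3 /\ p4)): 0.2 > 0.15, so result = 0.15
(~p1 -> (p3 -> (p3 /\ p4))): 0 ≤ 0.15, so result = 1
(p3 -> p2): 0.2 ≤ 0.73, so result = 1
((~p1 -> (p3 -> (p3 /\ p4))) /\ (p3 -> p2)) = min(1, 1) = 1
(p1 -> p2): 0.02 ≤ 0.73, so result = 1
(((~p1 -> (p3 -> (p3 /\ p4))) /\ (p3 -> p2)) /\ (p1 -> p2)) = min(1, 1) = 1
~(((~p1 -> (p3 -> (p3 /\ p4))) /\ (p3 -> p2)) /\ (p1 -> p2)): Gödel ¬ of 1 = 0 (operand ≠ 0)
~p4: Gödel ¬ of 0.15 = 0 (operand ≠ 0)
~p3: Gödel ¬ of 0.2 = 0 (operand ≠ 0)
(~p3 /\ p3) = min(0, 0.2) = 0
(~p4 \/ (~p3 /\ p3)) = max(0, 0) = 0
(~(((~p1 -> (p3 -> (p3 /\ p4))) /\ (p3 -> p2)) /\ (p1 -> p2)) -> (~p4 \/ (~p3 /\ p3))): 0 ≤ 0, so result = 1
(p1 /\ (~(((~p1 -> (p3 -> (p3 /\ p4))) /\ (p3 -> p2)) /\ (p1 -> p2)) -> (~p4 \/ (~p3 /\ p3)))) = min(0.02, 1) = 0.02

0.02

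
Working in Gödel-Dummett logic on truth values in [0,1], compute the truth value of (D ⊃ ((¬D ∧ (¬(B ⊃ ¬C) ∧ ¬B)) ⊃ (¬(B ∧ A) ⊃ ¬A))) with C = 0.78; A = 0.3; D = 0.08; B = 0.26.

1.00

¬D: Gödel ¬ of 0.08 = 0 (operand ≠ 0)
¬C: Gödel ¬ of 0.78 = 0 (operand ≠ 0)
(B ⊃ ¬C): 0.26 > 0, so result = 0
¬(B ⊃ ¬C): Gödel ¬ of 0 = 1 (operand is 0)
¬B: Gödel ¬ of 0.26 = 0 (operand ≠ 0)
(¬(B ⊃ ¬C) ∧ ¬B) = min(1, 0) = 0
(¬D ∧ (¬(B ⊃ ¬C) ∧ ¬B)) = min(0, 0) = 0
(B ∧ A) = min(0.26, 0.3) = 0.26
¬(B ∧ A): Gödel ¬ of 0.26 = 0 (operand ≠ 0)
¬A: Gödel ¬ of 0.3 = 0 (operand ≠ 0)
(¬(B ∧ A) ⊃ ¬A): 0 ≤ 0, so result = 1
((¬D ∧ (¬(B ⊃ ¬C) ∧ ¬B)) ⊃ (¬(B ∧ A) ⊃ ¬A)): 0 ≤ 1, so result = 1
(D ⊃ ((¬D ∧ (¬(B ⊃ ¬C) ∧ ¬B)) ⊃ (¬(B ∧ A) ⊃ ¬A))): 0.08 ≤ 1, so result = 1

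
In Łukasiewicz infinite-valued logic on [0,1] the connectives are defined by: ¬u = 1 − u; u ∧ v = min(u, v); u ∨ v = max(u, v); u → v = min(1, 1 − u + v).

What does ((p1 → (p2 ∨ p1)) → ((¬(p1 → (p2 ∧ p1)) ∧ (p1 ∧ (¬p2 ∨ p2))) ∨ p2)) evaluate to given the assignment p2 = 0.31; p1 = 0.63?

(p2 ∨ p1) = max(0.31, 0.63) = 0.63
(p1 → (p2 ∨ p1)): min(1, 1 − 0.63 + 0.63) = 1
(p2 ∧ p1) = min(0.31, 0.63) = 0.31
(p1 → (p2 ∧ p1)): min(1, 1 − 0.63 + 0.31) = 0.68
¬(p1 → (p2 ∧ p1)): Łukasiewicz ¬ gives 1 − 0.68 = 0.32
¬p2: Łukasiewicz ¬ gives 1 − 0.31 = 0.69
(¬p2 ∨ p2) = max(0.69, 0.31) = 0.69
(p1 ∧ (¬p2 ∨ p2)) = min(0.63, 0.69) = 0.63
(¬(p1 → (p2 ∧ p1)) ∧ (p1 ∧ (¬p2 ∨ p2))) = min(0.32, 0.63) = 0.32
((¬(p1 → (p2 ∧ p1)) ∧ (p1 ∧ (¬p2 ∨ p2))) ∨ p2) = max(0.32, 0.31) = 0.32
((p1 → (p2 ∨ p1)) → ((¬(p1 → (p2 ∧ p1)) ∧ (p1 ∧ (¬p2 ∨ p2))) ∨ p2)): min(1, 1 − 1 + 0.32) = 0.32

0.32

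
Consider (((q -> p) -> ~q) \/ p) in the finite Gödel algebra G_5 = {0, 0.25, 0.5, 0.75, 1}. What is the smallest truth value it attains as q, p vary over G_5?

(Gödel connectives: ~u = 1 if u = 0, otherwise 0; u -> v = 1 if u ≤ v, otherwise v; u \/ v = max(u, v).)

The minimum is attained at q = 0.25, p = 0.25:
  (q -> p): 0.25 ≤ 0.25, so result = 1
  ~q: Gödel ¬ of 0.25 = 0 (operand ≠ 0)
  ((q -> p) -> ~q): 1 > 0, so result = 0
  (((q -> p) -> ~q) \/ p) = max(0, 0.25) = 0.25
Checking all 25 assignments confirms none give a value below 0.25.

0.25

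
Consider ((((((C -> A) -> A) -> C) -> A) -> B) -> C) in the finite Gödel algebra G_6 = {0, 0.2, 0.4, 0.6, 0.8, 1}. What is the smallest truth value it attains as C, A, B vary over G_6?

0.00

The minimum is attained at C = 0, A = 0, B = 0:
  (C -> A): 0 ≤ 0, so result = 1
  ((C -> A) -> A): 1 > 0, so result = 0
  (((C -> A) -> A) -> C): 0 ≤ 0, so result = 1
  ((((C -> A) -> A) -> C) -> A): 1 > 0, so result = 0
  (((((C -> A) -> A) -> C) -> A) -> B): 0 ≤ 0, so result = 1
  ((((((C -> A) -> A) -> C) -> A) -> B) -> C): 1 > 0, so result = 0
Checking all 216 assignments confirms none give a value below 0.00.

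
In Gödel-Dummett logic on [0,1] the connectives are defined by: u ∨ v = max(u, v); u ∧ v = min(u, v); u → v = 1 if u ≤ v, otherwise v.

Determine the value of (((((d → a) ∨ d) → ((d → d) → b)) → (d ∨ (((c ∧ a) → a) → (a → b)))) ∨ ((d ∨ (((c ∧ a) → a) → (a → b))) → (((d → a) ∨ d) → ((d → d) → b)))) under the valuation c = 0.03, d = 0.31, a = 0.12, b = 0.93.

1.00

(d → a): 0.31 > 0.12, so result = 0.12
((d → a) ∨ d) = max(0.12, 0.31) = 0.31
(d → d): 0.31 ≤ 0.31, so result = 1
((d → d) → b): 1 > 0.93, so result = 0.93
(((d → a) ∨ d) → ((d → d) → b)): 0.31 ≤ 0.93, so result = 1
(c ∧ a) = min(0.03, 0.12) = 0.03
((c ∧ a) → a): 0.03 ≤ 0.12, so result = 1
(a → b): 0.12 ≤ 0.93, so result = 1
(((c ∧ a) → a) → (a → b)): 1 ≤ 1, so result = 1
(d ∨ (((c ∧ a) → a) → (a → b))) = max(0.31, 1) = 1
((((d → a) ∨ d) → ((d → d) → b)) → (d ∨ (((c ∧ a) → a) → (a → b)))): 1 ≤ 1, so result = 1
(c ∧ a) = min(0.03, 0.12) = 0.03
((c ∧ a) → a): 0.03 ≤ 0.12, so result = 1
(a → b): 0.12 ≤ 0.93, so result = 1
(((c ∧ a) → a) → (a → b)): 1 ≤ 1, so result = 1
(d ∨ (((c ∧ a) → a) → (a → b))) = max(0.31, 1) = 1
(d → a): 0.31 > 0.12, so result = 0.12
((d → a) ∨ d) = max(0.12, 0.31) = 0.31
(d → d): 0.31 ≤ 0.31, so result = 1
((d → d) → b): 1 > 0.93, so result = 0.93
(((d → a) ∨ d) → ((d → d) → b)): 0.31 ≤ 0.93, so result = 1
((d ∨ (((c ∧ a) → a) → (a → b))) → (((d → a) ∨ d) → ((d → d) → b))): 1 ≤ 1, so result = 1
(((((d → a) ∨ d) → ((d → d) → b)) → (d ∨ (((c ∧ a) → a) → (a → b)))) ∨ ((d ∨ (((c ∧ a) → a) → (a → b))) → (((d → a) ∨ d) → ((d → d) → b)))) = max(1, 1) = 1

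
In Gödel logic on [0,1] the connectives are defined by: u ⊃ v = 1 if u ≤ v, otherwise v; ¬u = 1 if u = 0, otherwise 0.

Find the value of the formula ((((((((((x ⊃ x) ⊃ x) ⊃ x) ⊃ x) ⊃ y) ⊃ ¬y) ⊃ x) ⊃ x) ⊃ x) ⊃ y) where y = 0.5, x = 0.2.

(x ⊃ x): 0.2 ≤ 0.2, so result = 1
((x ⊃ x) ⊃ x): 1 > 0.2, so result = 0.2
(((x ⊃ x) ⊃ x) ⊃ x): 0.2 ≤ 0.2, so result = 1
((((x ⊃ x) ⊃ x) ⊃ x) ⊃ x): 1 > 0.2, so result = 0.2
(((((x ⊃ x) ⊃ x) ⊃ x) ⊃ x) ⊃ y): 0.2 ≤ 0.5, so result = 1
¬y: Gödel ¬ of 0.5 = 0 (operand ≠ 0)
((((((x ⊃ x) ⊃ x) ⊃ x) ⊃ x) ⊃ y) ⊃ ¬y): 1 > 0, so result = 0
(((((((x ⊃ x) ⊃ x) ⊃ x) ⊃ x) ⊃ y) ⊃ ¬y) ⊃ x): 0 ≤ 0.2, so result = 1
((((((((x ⊃ x) ⊃ x) ⊃ x) ⊃ x) ⊃ y) ⊃ ¬y) ⊃ x) ⊃ x): 1 > 0.2, so result = 0.2
(((((((((x ⊃ x) ⊃ x) ⊃ x) ⊃ x) ⊃ y) ⊃ ¬y) ⊃ x) ⊃ x) ⊃ x): 0.2 ≤ 0.2, so result = 1
((((((((((x ⊃ x) ⊃ x) ⊃ x) ⊃ x) ⊃ y) ⊃ ¬y) ⊃ x) ⊃ x) ⊃ x) ⊃ y): 1 > 0.5, so result = 0.5

0.50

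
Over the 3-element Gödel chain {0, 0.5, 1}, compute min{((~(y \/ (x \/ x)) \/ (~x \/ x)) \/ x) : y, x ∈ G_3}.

0.50

The minimum is attained at y = 0, x = 0.5:
  (x \/ x) = max(0.5, 0.5) = 0.5
  (y \/ (x \/ x)) = max(0, 0.5) = 0.5
  ~(y \/ (x \/ x)): Gödel ¬ of 0.5 = 0 (operand ≠ 0)
  ~x: Gödel ¬ of 0.5 = 0 (operand ≠ 0)
  (~x \/ x) = max(0, 0.5) = 0.5
  (~(y \/ (x \/ x)) \/ (~x \/ x)) = max(0, 0.5) = 0.5
  ((~(y \/ (x \/ x)) \/ (~x \/ x)) \/ x) = max(0.5, 0.5) = 0.5
Checking all 9 assignments confirms none give a value below 0.50.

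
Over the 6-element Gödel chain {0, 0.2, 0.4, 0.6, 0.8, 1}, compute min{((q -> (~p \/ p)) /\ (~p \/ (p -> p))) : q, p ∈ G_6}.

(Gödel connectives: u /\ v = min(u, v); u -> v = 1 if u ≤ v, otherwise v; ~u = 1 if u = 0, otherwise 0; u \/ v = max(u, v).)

0.20

The minimum is attained at q = 0.4, p = 0.2:
  ~p: Gödel ¬ of 0.2 = 0 (operand ≠ 0)
  (~p \/ p) = max(0, 0.2) = 0.2
  (q -> (~p \/ p)): 0.4 > 0.2, so result = 0.2
  ~p: Gödel ¬ of 0.2 = 0 (operand ≠ 0)
  (p -> p): 0.2 ≤ 0.2, so result = 1
  (~p \/ (p -> p)) = max(0, 1) = 1
  ((q -> (~p \/ p)) /\ (~p \/ (p -> p))) = min(0.2, 1) = 0.2
Checking all 36 assignments confirms none give a value below 0.20.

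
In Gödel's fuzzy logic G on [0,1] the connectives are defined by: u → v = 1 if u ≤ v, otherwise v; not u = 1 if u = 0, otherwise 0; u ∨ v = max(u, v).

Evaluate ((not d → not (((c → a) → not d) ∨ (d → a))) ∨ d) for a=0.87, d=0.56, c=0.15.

1.00

not d: Gödel ¬ of 0.56 = 0 (operand ≠ 0)
(c → a): 0.15 ≤ 0.87, so result = 1
not d: Gödel ¬ of 0.56 = 0 (operand ≠ 0)
((c → a) → not d): 1 > 0, so result = 0
(d → a): 0.56 ≤ 0.87, so result = 1
(((c → a) → not d) ∨ (d → a)) = max(0, 1) = 1
not (((c → a) → not d) ∨ (d → a)): Gödel ¬ of 1 = 0 (operand ≠ 0)
(not d → not (((c → a) → not d) ∨ (d → a))): 0 ≤ 0, so result = 1
((not d → not (((c → a) → not d) ∨ (d → a))) ∨ d) = max(1, 0.56) = 1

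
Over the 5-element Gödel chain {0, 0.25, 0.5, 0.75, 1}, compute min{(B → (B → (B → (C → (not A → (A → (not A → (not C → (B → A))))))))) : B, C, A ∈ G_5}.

1.00

Every assignment gives 1. For instance at B = 0, C = 0, A = 0:
  not A: Gödel ¬ of 0 = 1 (operand is 0)
  not A: Gödel ¬ of 0 = 1 (operand is 0)
  not C: Gödel ¬ of 0 = 1 (operand is 0)
  (B → A): 0 ≤ 0, so result = 1
  (not C → (B → A)): 1 ≤ 1, so result = 1
  (not A → (not C → (B → A))): 1 ≤ 1, so result = 1
  (A → (not A → (not C → (B → A)))): 0 ≤ 1, so result = 1
  (not A → (A → (not A → (not C → (B → A))))): 1 ≤ 1, so result = 1
  (C → (not A → (A → (not A → (not C → (B → A)))))): 0 ≤ 1, so result = 1
  (B → (C → (not A → (A → (not A → (not C → (B → A))))))): 0 ≤ 1, so result = 1
  (B → (B → (C → (not A → (A → (not A → (not C → (B → A)))))))): 0 ≤ 1, so result = 1
  (B → (B → (B → (C → (not A → (A → (not A → (not C → (B → A))))))))): 0 ≤ 1, so result = 1
All 125 assignments give value 1 — the formula is a G_5-tautology.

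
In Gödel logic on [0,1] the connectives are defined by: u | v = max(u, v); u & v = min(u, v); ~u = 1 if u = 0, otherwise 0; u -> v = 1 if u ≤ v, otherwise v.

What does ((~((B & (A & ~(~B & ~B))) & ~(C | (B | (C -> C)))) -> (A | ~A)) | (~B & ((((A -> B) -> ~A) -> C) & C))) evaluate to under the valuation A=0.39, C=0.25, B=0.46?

~B: Gödel ¬ of 0.46 = 0 (operand ≠ 0)
~B: Gödel ¬ of 0.46 = 0 (operand ≠ 0)
(~B & ~B) = min(0, 0) = 0
~(~B & ~B): Gödel ¬ of 0 = 1 (operand is 0)
(A & ~(~B & ~B)) = min(0.39, 1) = 0.39
(B & (A & ~(~B & ~B))) = min(0.46, 0.39) = 0.39
(C -> C): 0.25 ≤ 0.25, so result = 1
(B | (C -> C)) = max(0.46, 1) = 1
(C | (B | (C -> C))) = max(0.25, 1) = 1
~(C | (B | (C -> C))): Gödel ¬ of 1 = 0 (operand ≠ 0)
((B & (A & ~(~B & ~B))) & ~(C | (B | (C -> C)))) = min(0.39, 0) = 0
~((B & (A & ~(~B & ~B))) & ~(C | (B | (C -> C)))): Gödel ¬ of 0 = 1 (operand is 0)
~A: Gödel ¬ of 0.39 = 0 (operand ≠ 0)
(A | ~A) = max(0.39, 0) = 0.39
(~((B & (A & ~(~B & ~B))) & ~(C | (B | (C -> C)))) -> (A | ~A)): 1 > 0.39, so result = 0.39
~B: Gödel ¬ of 0.46 = 0 (operand ≠ 0)
(A -> B): 0.39 ≤ 0.46, so result = 1
~A: Gödel ¬ of 0.39 = 0 (operand ≠ 0)
((A -> B) -> ~A): 1 > 0, so result = 0
(((A -> B) -> ~A) -> C): 0 ≤ 0.25, so result = 1
((((A -> B) -> ~A) -> C) & C) = min(1, 0.25) = 0.25
(~B & ((((A -> B) -> ~A) -> C) & C)) = min(0, 0.25) = 0
((~((B & (A & ~(~B & ~B))) & ~(C | (B | (C -> C)))) -> (A | ~A)) | (~B & ((((A -> B) -> ~A) -> C) & C))) = max(0.39, 0) = 0.39

0.39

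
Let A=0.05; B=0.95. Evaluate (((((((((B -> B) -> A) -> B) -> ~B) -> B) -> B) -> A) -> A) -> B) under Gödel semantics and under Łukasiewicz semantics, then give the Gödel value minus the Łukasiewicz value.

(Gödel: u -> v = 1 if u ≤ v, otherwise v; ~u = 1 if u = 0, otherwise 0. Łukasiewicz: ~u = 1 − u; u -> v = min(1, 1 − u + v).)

-0.05

Gödel evaluation:
  (B -> B): 0.95 ≤ 0.95, so result = 1
  ((B -> B) -> A): 1 > 0.05, so result = 0.05
  (((B -> B) -> A) -> B): 0.05 ≤ 0.95, so result = 1
  ~B: Gödel ¬ of 0.95 = 0 (operand ≠ 0)
  ((((B -> B) -> A) -> B) -> ~B): 1 > 0, so result = 0
  (((((B -> B) -> A) -> B) -> ~B) -> B): 0 ≤ 0.95, so result = 1
  ((((((B -> B) -> A) -> B) -> ~B) -> B) -> B): 1 > 0.95, so result = 0.95
  (((((((B -> B) -> A) -> B) -> ~B) -> B) -> B) -> A): 0.95 > 0.05, so result = 0.05
  ((((((((B -> B) -> A) -> B) -> ~B) -> B) -> B) -> A) -> A): 0.05 ≤ 0.05, so result = 1
  (((((((((B -> B) -> A) -> B) -> ~B) -> B) -> B) -> A) -> A) -> B): 1 > 0.95, so result = 0.95
  Gödel value = 0.95
Łukasiewicz evaluation:
  (B -> B): min(1, 1 − 0.95 + 0.95) = 1
  ((B -> B) -> A): min(1, 1 − 1 + 0.05) = 0.05
  (((B -> B) -> A) -> B): min(1, 1 − 0.05 + 0.95) = 1
  ~B: Łukasiewicz ¬ gives 1 − 0.95 = 0.05
  ((((B -> B) -> A) -> B) -> ~B): min(1, 1 − 1 + 0.05) = 0.05
  (((((B -> B) -> A) -> B) -> ~B) -> B): min(1, 1 − 0.05 + 0.95) = 1
  ((((((B -> B) -> A) -> B) -> ~B) -> B) -> B): min(1, 1 − 1 + 0.95) = 0.95
  (((((((B -> B) -> A) -> B) -> ~B) -> B) -> B) -> A): min(1, 1 − 0.95 + 0.05) = 0.1
  ((((((((B -> B) -> A) -> B) -> ~B) -> B) -> B) -> A) -> A): min(1, 1 − 0.1 + 0.05) = 0.95
  (((((((((B -> B) -> A) -> B) -> ~B) -> B) -> B) -> A) -> A) -> B): min(1, 1 − 0.95 + 0.95) = 1
  Łukasiewicz value = 1
Difference: 0.95 − 1 = -0.05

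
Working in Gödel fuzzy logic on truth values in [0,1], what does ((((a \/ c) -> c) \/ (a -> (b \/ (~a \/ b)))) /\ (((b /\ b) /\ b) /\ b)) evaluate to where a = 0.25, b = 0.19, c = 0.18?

(a \/ c) = max(0.25, 0.18) = 0.25
((a \/ c) -> c): 0.25 > 0.18, so result = 0.18
~a: Gödel ¬ of 0.25 = 0 (operand ≠ 0)
(~a \/ b) = max(0, 0.19) = 0.19
(b \/ (~a \/ b)) = max(0.19, 0.19) = 0.19
(a -> (b \/ (~a \/ b))): 0.25 > 0.19, so result = 0.19
(((a \/ c) -> c) \/ (a -> (b \/ (~a \/ b)))) = max(0.18, 0.19) = 0.19
(b /\ b) = min(0.19, 0.19) = 0.19
((b /\ b) /\ b) = min(0.19, 0.19) = 0.19
(((b /\ b) /\ b) /\ b) = min(0.19, 0.19) = 0.19
((((a \/ c) -> c) \/ (a -> (b \/ (~a \/ b)))) /\ (((b /\ b) /\ b) /\ b)) = min(0.19, 0.19) = 0.19

0.19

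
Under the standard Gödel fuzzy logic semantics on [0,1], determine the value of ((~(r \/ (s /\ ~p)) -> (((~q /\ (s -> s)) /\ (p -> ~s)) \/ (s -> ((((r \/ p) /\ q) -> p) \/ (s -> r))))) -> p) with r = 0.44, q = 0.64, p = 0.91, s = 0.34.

~p: Gödel ¬ of 0.91 = 0 (operand ≠ 0)
(s /\ ~p) = min(0.34, 0) = 0
(r \/ (s /\ ~p)) = max(0.44, 0) = 0.44
~(r \/ (s /\ ~p)): Gödel ¬ of 0.44 = 0 (operand ≠ 0)
~q: Gödel ¬ of 0.64 = 0 (operand ≠ 0)
(s -> s): 0.34 ≤ 0.34, so result = 1
(~q /\ (s -> s)) = min(0, 1) = 0
~s: Gödel ¬ of 0.34 = 0 (operand ≠ 0)
(p -> ~s): 0.91 > 0, so result = 0
((~q /\ (s -> s)) /\ (p -> ~s)) = min(0, 0) = 0
(r \/ p) = max(0.44, 0.91) = 0.91
((r \/ p) /\ q) = min(0.91, 0.64) = 0.64
(((r \/ p) /\ q) -> p): 0.64 ≤ 0.91, so result = 1
(s -> r): 0.34 ≤ 0.44, so result = 1
((((r \/ p) /\ q) -> p) \/ (s -> r)) = max(1, 1) = 1
(s -> ((((r \/ p) /\ q) -> p) \/ (s -> r))): 0.34 ≤ 1, so result = 1
(((~q /\ (s -> s)) /\ (p -> ~s)) \/ (s -> ((((r \/ p) /\ q) -> p) \/ (s -> r)))) = max(0, 1) = 1
(~(r \/ (s /\ ~p)) -> (((~q /\ (s -> s)) /\ (p -> ~s)) \/ (s -> ((((r \/ p) /\ q) -> p) \/ (s -> r))))): 0 ≤ 1, so result = 1
((~(r \/ (s /\ ~p)) -> (((~q /\ (s -> s)) /\ (p -> ~s)) \/ (s -> ((((r \/ p) /\ q) -> p) \/ (s -> r))))) -> p): 1 > 0.91, so result = 0.91

0.91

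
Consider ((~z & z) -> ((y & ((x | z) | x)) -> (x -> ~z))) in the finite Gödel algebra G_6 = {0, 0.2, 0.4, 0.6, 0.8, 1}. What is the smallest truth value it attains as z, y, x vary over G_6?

Every assignment gives 1. For instance at z = 0, y = 0, x = 0:
  ~z: Gödel ¬ of 0 = 1 (operand is 0)
  (~z & z) = min(1, 0) = 0
  (x | z) = max(0, 0) = 0
  ((x | z) | x) = max(0, 0) = 0
  (y & ((x | z) | x)) = min(0, 0) = 0
  ~z: Gödel ¬ of 0 = 1 (operand is 0)
  (x -> ~z): 0 ≤ 1, so result = 1
  ((y & ((x | z) | x)) -> (x -> ~z)): 0 ≤ 1, so result = 1
  ((~z & z) -> ((y & ((x | z) | x)) -> (x -> ~z))): 0 ≤ 1, so result = 1
All 216 assignments give value 1 — the formula is a G_6-tautology.

1.00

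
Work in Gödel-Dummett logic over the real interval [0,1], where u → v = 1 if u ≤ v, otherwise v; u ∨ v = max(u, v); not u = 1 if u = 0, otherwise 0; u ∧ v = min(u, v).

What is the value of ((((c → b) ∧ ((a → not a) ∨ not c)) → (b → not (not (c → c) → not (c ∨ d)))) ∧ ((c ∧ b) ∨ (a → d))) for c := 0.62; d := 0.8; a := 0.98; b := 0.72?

0.80

(c → b): 0.62 ≤ 0.72, so result = 1
not a: Gödel ¬ of 0.98 = 0 (operand ≠ 0)
(a → not a): 0.98 > 0, so result = 0
not c: Gödel ¬ of 0.62 = 0 (operand ≠ 0)
((a → not a) ∨ not c) = max(0, 0) = 0
((c → b) ∧ ((a → not a) ∨ not c)) = min(1, 0) = 0
(c → c): 0.62 ≤ 0.62, so result = 1
not (c → c): Gödel ¬ of 1 = 0 (operand ≠ 0)
(c ∨ d) = max(0.62, 0.8) = 0.8
not (c ∨ d): Gödel ¬ of 0.8 = 0 (operand ≠ 0)
(not (c → c) → not (c ∨ d)): 0 ≤ 0, so result = 1
not (not (c → c) → not (c ∨ d)): Gödel ¬ of 1 = 0 (operand ≠ 0)
(b → not (not (c → c) → not (c ∨ d))): 0.72 > 0, so result = 0
(((c → b) ∧ ((a → not a) ∨ not c)) → (b → not (not (c → c) → not (c ∨ d)))): 0 ≤ 0, so result = 1
(c ∧ b) = min(0.62, 0.72) = 0.62
(a → d): 0.98 > 0.8, so result = 0.8
((c ∧ b) ∨ (a → d)) = max(0.62, 0.8) = 0.8
((((c → b) ∧ ((a → not a) ∨ not c)) → (b → not (not (c → c) → not (c ∨ d)))) ∧ ((c ∧ b) ∨ (a → d))) = min(1, 0.8) = 0.8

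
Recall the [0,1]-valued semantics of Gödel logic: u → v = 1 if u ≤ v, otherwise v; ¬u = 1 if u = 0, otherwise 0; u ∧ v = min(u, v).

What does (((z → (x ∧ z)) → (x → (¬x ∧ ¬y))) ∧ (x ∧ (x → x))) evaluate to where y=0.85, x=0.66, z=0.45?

0.00

(x ∧ z) = min(0.66, 0.45) = 0.45
(z → (x ∧ z)): 0.45 ≤ 0.45, so result = 1
¬x: Gödel ¬ of 0.66 = 0 (operand ≠ 0)
¬y: Gödel ¬ of 0.85 = 0 (operand ≠ 0)
(¬x ∧ ¬y) = min(0, 0) = 0
(x → (¬x ∧ ¬y)): 0.66 > 0, so result = 0
((z → (x ∧ z)) → (x → (¬x ∧ ¬y))): 1 > 0, so result = 0
(x → x): 0.66 ≤ 0.66, so result = 1
(x ∧ (x → x)) = min(0.66, 1) = 0.66
(((z → (x ∧ z)) → (x → (¬x ∧ ¬y))) ∧ (x ∧ (x → x))) = min(0, 0.66) = 0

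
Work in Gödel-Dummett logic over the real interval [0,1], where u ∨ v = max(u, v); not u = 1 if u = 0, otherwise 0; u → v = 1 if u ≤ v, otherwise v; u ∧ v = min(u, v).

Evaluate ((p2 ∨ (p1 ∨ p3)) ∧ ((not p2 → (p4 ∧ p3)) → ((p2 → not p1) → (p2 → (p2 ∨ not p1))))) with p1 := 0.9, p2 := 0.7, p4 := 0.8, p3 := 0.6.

(p1 ∨ p3) = max(0.9, 0.6) = 0.9
(p2 ∨ (p1 ∨ p3)) = max(0.7, 0.9) = 0.9
not p2: Gödel ¬ of 0.7 = 0 (operand ≠ 0)
(p4 ∧ p3) = min(0.8, 0.6) = 0.6
(not p2 → (p4 ∧ p3)): 0 ≤ 0.6, so result = 1
not p1: Gödel ¬ of 0.9 = 0 (operand ≠ 0)
(p2 → not p1): 0.7 > 0, so result = 0
not p1: Gödel ¬ of 0.9 = 0 (operand ≠ 0)
(p2 ∨ not p1) = max(0.7, 0) = 0.7
(p2 → (p2 ∨ not p1)): 0.7 ≤ 0.7, so result = 1
((p2 → not p1) → (p2 → (p2 ∨ not p1))): 0 ≤ 1, so result = 1
((not p2 → (p4 ∧ p3)) → ((p2 → not p1) → (p2 → (p2 ∨ not p1)))): 1 ≤ 1, so result = 1
((p2 ∨ (p1 ∨ p3)) ∧ ((not p2 → (p4 ∧ p3)) → ((p2 → not p1) → (p2 → (p2 ∨ not p1))))) = min(0.9, 1) = 0.9

0.90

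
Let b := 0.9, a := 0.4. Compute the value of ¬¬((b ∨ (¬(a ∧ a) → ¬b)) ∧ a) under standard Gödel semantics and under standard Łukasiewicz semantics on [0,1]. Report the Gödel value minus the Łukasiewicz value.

0.60

Gödel evaluation:
  (a ∧ a) = min(0.4, 0.4) = 0.4
  ¬(a ∧ a): Gödel ¬ of 0.4 = 0 (operand ≠ 0)
  ¬b: Gödel ¬ of 0.9 = 0 (operand ≠ 0)
  (¬(a ∧ a) → ¬b): 0 ≤ 0, so result = 1
  (b ∨ (¬(a ∧ a) → ¬b)) = max(0.9, 1) = 1
  ((b ∨ (¬(a ∧ a) → ¬b)) ∧ a) = min(1, 0.4) = 0.4
  ¬((b ∨ (¬(a ∧ a) → ¬b)) ∧ a): Gödel ¬ of 0.4 = 0 (operand ≠ 0)
  ¬¬((b ∨ (¬(a ∧ a) → ¬b)) ∧ a): Gödel ¬ of 0 = 1 (operand is 0)
  Gödel value = 1
Łukasiewicz evaluation:
  (a ∧ a) = min(0.4, 0.4) = 0.4
  ¬(a ∧ a): Łukasiewicz ¬ gives 1 − 0.4 = 0.6
  ¬b: Łukasiewicz ¬ gives 1 − 0.9 = 0.1
  (¬(a ∧ a) → ¬b): min(1, 1 − 0.6 + 0.1) = 0.5
  (b ∨ (¬(a ∧ a) → ¬b)) = max(0.9, 0.5) = 0.9
  ((b ∨ (¬(a ∧ a) → ¬b)) ∧ a) = min(0.9, 0.4) = 0.4
  ¬((b ∨ (¬(a ∧ a) → ¬b)) ∧ a): Łukasiewicz ¬ gives 1 − 0.4 = 0.6
  ¬¬((b ∨ (¬(a ∧ a) → ¬b)) ∧ a): Łukasiewicz ¬ gives 1 − 0.6 = 0.4
  Łukasiewicz value = 0.4
Difference: 1 − 0.4 = 0.60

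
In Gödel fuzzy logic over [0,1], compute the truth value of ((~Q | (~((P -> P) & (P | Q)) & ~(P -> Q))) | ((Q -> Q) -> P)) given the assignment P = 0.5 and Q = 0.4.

0.50

~Q: Gödel ¬ of 0.4 = 0 (operand ≠ 0)
(P -> P): 0.5 ≤ 0.5, so result = 1
(P | Q) = max(0.5, 0.4) = 0.5
((P -> P) & (P | Q)) = min(1, 0.5) = 0.5
~((P -> P) & (P | Q)): Gödel ¬ of 0.5 = 0 (operand ≠ 0)
(P -> Q): 0.5 > 0.4, so result = 0.4
~(P -> Q): Gödel ¬ of 0.4 = 0 (operand ≠ 0)
(~((P -> P) & (P | Q)) & ~(P -> Q)) = min(0, 0) = 0
(~Q | (~((P -> P) & (P | Q)) & ~(P -> Q))) = max(0, 0) = 0
(Q -> Q): 0.4 ≤ 0.4, so result = 1
((Q -> Q) -> P): 1 > 0.5, so result = 0.5
((~Q | (~((P -> P) & (P | Q)) & ~(P -> Q))) | ((Q -> Q) -> P)) = max(0, 0.5) = 0.5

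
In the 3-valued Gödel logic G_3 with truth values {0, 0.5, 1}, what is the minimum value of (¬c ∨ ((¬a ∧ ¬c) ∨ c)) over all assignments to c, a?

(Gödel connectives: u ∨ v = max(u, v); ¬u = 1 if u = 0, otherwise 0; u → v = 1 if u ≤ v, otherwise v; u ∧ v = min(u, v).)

The minimum is attained at c = 0.5, a = 0:
  ¬c: Gödel ¬ of 0.5 = 0 (operand ≠ 0)
  ¬a: Gödel ¬ of 0 = 1 (operand is 0)
  ¬c: Gödel ¬ of 0.5 = 0 (operand ≠ 0)
  (¬a ∧ ¬c) = min(1, 0) = 0
  ((¬a ∧ ¬c) ∨ c) = max(0, 0.5) = 0.5
  (¬c ∨ ((¬a ∧ ¬c) ∨ c)) = max(0, 0.5) = 0.5
Checking all 9 assignments confirms none give a value below 0.50.

0.50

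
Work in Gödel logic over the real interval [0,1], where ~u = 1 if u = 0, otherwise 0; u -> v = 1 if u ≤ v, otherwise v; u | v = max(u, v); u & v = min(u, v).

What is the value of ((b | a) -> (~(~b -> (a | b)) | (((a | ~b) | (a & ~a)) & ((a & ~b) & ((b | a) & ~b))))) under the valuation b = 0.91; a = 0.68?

(b | a) = max(0.91, 0.68) = 0.91
~b: Gödel ¬ of 0.91 = 0 (operand ≠ 0)
(a | b) = max(0.68, 0.91) = 0.91
(~b -> (a | b)): 0 ≤ 0.91, so result = 1
~(~b -> (a | b)): Gödel ¬ of 1 = 0 (operand ≠ 0)
~b: Gödel ¬ of 0.91 = 0 (operand ≠ 0)
(a | ~b) = max(0.68, 0) = 0.68
~a: Gödel ¬ of 0.68 = 0 (operand ≠ 0)
(a & ~a) = min(0.68, 0) = 0
((a | ~b) | (a & ~a)) = max(0.68, 0) = 0.68
~b: Gödel ¬ of 0.91 = 0 (operand ≠ 0)
(a & ~b) = min(0.68, 0) = 0
(b | a) = max(0.91, 0.68) = 0.91
~b: Gödel ¬ of 0.91 = 0 (operand ≠ 0)
((b | a) & ~b) = min(0.91, 0) = 0
((a & ~b) & ((b | a) & ~b)) = min(0, 0) = 0
(((a | ~b) | (a & ~a)) & ((a & ~b) & ((b | a) & ~b))) = min(0.68, 0) = 0
(~(~b -> (a | b)) | (((a | ~b) | (a & ~a)) & ((a & ~b) & ((b | a) & ~b)))) = max(0, 0) = 0
((b | a) -> (~(~b -> (a | b)) | (((a | ~b) | (a & ~a)) & ((a & ~b) & ((b | a) & ~b))))): 0.91 > 0, so result = 0

0.00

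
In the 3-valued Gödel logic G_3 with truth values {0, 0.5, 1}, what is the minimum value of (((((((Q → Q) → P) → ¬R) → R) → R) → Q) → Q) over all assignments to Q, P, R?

0.50

The minimum is attained at Q = 0.5, P = 0.5, R = 0.5:
  (Q → Q): 0.5 ≤ 0.5, so result = 1
  ((Q → Q) → P): 1 > 0.5, so result = 0.5
  ¬R: Gödel ¬ of 0.5 = 0 (operand ≠ 0)
  (((Q → Q) → P) → ¬R): 0.5 > 0, so result = 0
  ((((Q → Q) → P) → ¬R) → R): 0 ≤ 0.5, so result = 1
  (((((Q → Q) → P) → ¬R) → R) → R): 1 > 0.5, so result = 0.5
  ((((((Q → Q) → P) → ¬R) → R) → R) → Q): 0.5 ≤ 0.5, so result = 1
  (((((((Q → Q) → P) → ¬R) → R) → R) → Q) → Q): 1 > 0.5, so result = 0.5
Checking all 27 assignments confirms none give a value below 0.50.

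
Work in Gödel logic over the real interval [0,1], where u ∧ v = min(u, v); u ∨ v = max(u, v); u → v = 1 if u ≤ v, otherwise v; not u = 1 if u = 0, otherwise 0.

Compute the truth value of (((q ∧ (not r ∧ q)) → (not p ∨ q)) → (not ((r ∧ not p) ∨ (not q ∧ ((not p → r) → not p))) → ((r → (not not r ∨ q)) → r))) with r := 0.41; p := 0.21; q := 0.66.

not r: Gödel ¬ of 0.41 = 0 (operand ≠ 0)
(not r ∧ q) = min(0, 0.66) = 0
(q ∧ (not r ∧ q)) = min(0.66, 0) = 0
not p: Gödel ¬ of 0.21 = 0 (operand ≠ 0)
(not p ∨ q) = max(0, 0.66) = 0.66
((q ∧ (not r ∧ q)) → (not p ∨ q)): 0 ≤ 0.66, so result = 1
not p: Gödel ¬ of 0.21 = 0 (operand ≠ 0)
(r ∧ not p) = min(0.41, 0) = 0
not q: Gödel ¬ of 0.66 = 0 (operand ≠ 0)
not p: Gödel ¬ of 0.21 = 0 (operand ≠ 0)
(not p → r): 0 ≤ 0.41, so result = 1
not p: Gödel ¬ of 0.21 = 0 (operand ≠ 0)
((not p → r) → not p): 1 > 0, so result = 0
(not q ∧ ((not p → r) → not p)) = min(0, 0) = 0
((r ∧ not p) ∨ (not q ∧ ((not p → r) → not p))) = max(0, 0) = 0
not ((r ∧ not p) ∨ (not q ∧ ((not p → r) → not p))): Gödel ¬ of 0 = 1 (operand is 0)
not r: Gödel ¬ of 0.41 = 0 (operand ≠ 0)
not not r: Gödel ¬ of 0 = 1 (operand is 0)
(not not r ∨ q) = max(1, 0.66) = 1
(r → (not not r ∨ q)): 0.41 ≤ 1, so result = 1
((r → (not not r ∨ q)) → r): 1 > 0.41, so result = 0.41
(not ((r ∧ not p) ∨ (not q ∧ ((not p → r) → not p))) → ((r → (not not r ∨ q)) → r)): 1 > 0.41, so result = 0.41
(((q ∧ (not r ∧ q)) → (not p ∨ q)) → (not ((r ∧ not p) ∨ (not q ∧ ((not p → r) → not p))) → ((r → (not not r ∨ q)) → r))): 1 > 0.41, so result = 0.41

0.41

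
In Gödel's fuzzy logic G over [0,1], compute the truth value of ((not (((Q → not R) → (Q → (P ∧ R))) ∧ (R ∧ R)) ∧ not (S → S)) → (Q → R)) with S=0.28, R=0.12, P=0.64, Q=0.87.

1.00

not R: Gödel ¬ of 0.12 = 0 (operand ≠ 0)
(Q → not R): 0.87 > 0, so result = 0
(P ∧ R) = min(0.64, 0.12) = 0.12
(Q → (P ∧ R)): 0.87 > 0.12, so result = 0.12
((Q → not R) → (Q → (P ∧ R))): 0 ≤ 0.12, so result = 1
(R ∧ R) = min(0.12, 0.12) = 0.12
(((Q → not R) → (Q → (P ∧ R))) ∧ (R ∧ R)) = min(1, 0.12) = 0.12
not (((Q → not R) → (Q → (P ∧ R))) ∧ (R ∧ R)): Gödel ¬ of 0.12 = 0 (operand ≠ 0)
(S → S): 0.28 ≤ 0.28, so result = 1
not (S → S): Gödel ¬ of 1 = 0 (operand ≠ 0)
(not (((Q → not R) → (Q → (P ∧ R))) ∧ (R ∧ R)) ∧ not (S → S)) = min(0, 0) = 0
(Q → R): 0.87 > 0.12, so result = 0.12
((not (((Q → not R) → (Q → (P ∧ R))) ∧ (R ∧ R)) ∧ not (S → S)) → (Q → R)): 0 ≤ 0.12, so result = 1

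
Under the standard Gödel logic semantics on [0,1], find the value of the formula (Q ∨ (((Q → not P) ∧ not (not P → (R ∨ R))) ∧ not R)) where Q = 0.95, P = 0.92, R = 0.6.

0.95

not P: Gödel ¬ of 0.92 = 0 (operand ≠ 0)
(Q → not P): 0.95 > 0, so result = 0
not P: Gödel ¬ of 0.92 = 0 (operand ≠ 0)
(R ∨ R) = max(0.6, 0.6) = 0.6
(not P → (R ∨ R)): 0 ≤ 0.6, so result = 1
not (not P → (R ∨ R)): Gödel ¬ of 1 = 0 (operand ≠ 0)
((Q → not P) ∧ not (not P → (R ∨ R))) = min(0, 0) = 0
not R: Gödel ¬ of 0.6 = 0 (operand ≠ 0)
(((Q → not P) ∧ not (not P → (R ∨ R))) ∧ not R) = min(0, 0) = 0
(Q ∨ (((Q → not P) ∧ not (not P → (R ∨ R))) ∧ not R)) = max(0.95, 0) = 0.95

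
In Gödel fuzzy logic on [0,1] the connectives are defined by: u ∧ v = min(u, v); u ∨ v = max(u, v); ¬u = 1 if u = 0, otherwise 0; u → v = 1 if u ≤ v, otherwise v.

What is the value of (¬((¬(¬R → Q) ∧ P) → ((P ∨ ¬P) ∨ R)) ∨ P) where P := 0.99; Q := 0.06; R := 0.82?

¬R: Gödel ¬ of 0.82 = 0 (operand ≠ 0)
(¬R → Q): 0 ≤ 0.06, so result = 1
¬(¬R → Q): Gödel ¬ of 1 = 0 (operand ≠ 0)
(¬(¬R → Q) ∧ P) = min(0, 0.99) = 0
¬P: Gödel ¬ of 0.99 = 0 (operand ≠ 0)
(P ∨ ¬P) = max(0.99, 0) = 0.99
((P ∨ ¬P) ∨ R) = max(0.99, 0.82) = 0.99
((¬(¬R → Q) ∧ P) → ((P ∨ ¬P) ∨ R)): 0 ≤ 0.99, so result = 1
¬((¬(¬R → Q) ∧ P) → ((P ∨ ¬P) ∨ R)): Gödel ¬ of 1 = 0 (operand ≠ 0)
(¬((¬(¬R → Q) ∧ P) → ((P ∨ ¬P) ∨ R)) ∨ P) = max(0, 0.99) = 0.99

0.99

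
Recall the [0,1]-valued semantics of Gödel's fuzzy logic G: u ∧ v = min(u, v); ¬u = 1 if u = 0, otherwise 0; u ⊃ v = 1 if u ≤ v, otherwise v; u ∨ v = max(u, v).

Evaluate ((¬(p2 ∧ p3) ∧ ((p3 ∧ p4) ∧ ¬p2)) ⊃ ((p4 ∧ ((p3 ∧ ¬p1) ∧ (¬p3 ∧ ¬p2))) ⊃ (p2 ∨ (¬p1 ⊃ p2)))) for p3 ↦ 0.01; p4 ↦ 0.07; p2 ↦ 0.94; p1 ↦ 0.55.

(p2 ∧ p3) = min(0.94, 0.01) = 0.01
¬(p2 ∧ p3): Gödel ¬ of 0.01 = 0 (operand ≠ 0)
(p3 ∧ p4) = min(0.01, 0.07) = 0.01
¬p2: Gödel ¬ of 0.94 = 0 (operand ≠ 0)
((p3 ∧ p4) ∧ ¬p2) = min(0.01, 0) = 0
(¬(p2 ∧ p3) ∧ ((p3 ∧ p4) ∧ ¬p2)) = min(0, 0) = 0
¬p1: Gödel ¬ of 0.55 = 0 (operand ≠ 0)
(p3 ∧ ¬p1) = min(0.01, 0) = 0
¬p3: Gödel ¬ of 0.01 = 0 (operand ≠ 0)
¬p2: Gödel ¬ of 0.94 = 0 (operand ≠ 0)
(¬p3 ∧ ¬p2) = min(0, 0) = 0
((p3 ∧ ¬p1) ∧ (¬p3 ∧ ¬p2)) = min(0, 0) = 0
(p4 ∧ ((p3 ∧ ¬p1) ∧ (¬p3 ∧ ¬p2))) = min(0.07, 0) = 0
¬p1: Gödel ¬ of 0.55 = 0 (operand ≠ 0)
(¬p1 ⊃ p2): 0 ≤ 0.94, so result = 1
(p2 ∨ (¬p1 ⊃ p2)) = max(0.94, 1) = 1
((p4 ∧ ((p3 ∧ ¬p1) ∧ (¬p3 ∧ ¬p2))) ⊃ (p2 ∨ (¬p1 ⊃ p2))): 0 ≤ 1, so result = 1
((¬(p2 ∧ p3) ∧ ((p3 ∧ p4) ∧ ¬p2)) ⊃ ((p4 ∧ ((p3 ∧ ¬p1) ∧ (¬p3 ∧ ¬p2))) ⊃ (p2 ∨ (¬p1 ⊃ p2)))): 0 ≤ 1, so result = 1

1.00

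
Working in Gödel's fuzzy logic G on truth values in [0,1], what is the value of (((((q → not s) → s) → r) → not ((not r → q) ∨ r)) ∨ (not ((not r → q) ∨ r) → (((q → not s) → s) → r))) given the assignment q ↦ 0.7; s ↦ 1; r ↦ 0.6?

1.00

not s: Gödel ¬ of 1 = 0 (operand ≠ 0)
(q → not s): 0.7 > 0, so result = 0
((q → not s) → s): 0 ≤ 1, so result = 1
(((q → not s) → s) → r): 1 > 0.6, so result = 0.6
not r: Gödel ¬ of 0.6 = 0 (operand ≠ 0)
(not r → q): 0 ≤ 0.7, so result = 1
((not r → q) ∨ r) = max(1, 0.6) = 1
not ((not r → q) ∨ r): Gödel ¬ of 1 = 0 (operand ≠ 0)
((((q → not s) → s) → r) → not ((not r → q) ∨ r)): 0.6 > 0, so result = 0
not r: Gödel ¬ of 0.6 = 0 (operand ≠ 0)
(not r → q): 0 ≤ 0.7, so result = 1
((not r → q) ∨ r) = max(1, 0.6) = 1
not ((not r → q) ∨ r): Gödel ¬ of 1 = 0 (operand ≠ 0)
not s: Gödel ¬ of 1 = 0 (operand ≠ 0)
(q → not s): 0.7 > 0, so result = 0
((q → not s) → s): 0 ≤ 1, so result = 1
(((q → not s) → s) → r): 1 > 0.6, so result = 0.6
(not ((not r → q) ∨ r) → (((q → not s) → s) → r)): 0 ≤ 0.6, so result = 1
(((((q → not s) → s) → r) → not ((not r → q) ∨ r)) ∨ (not ((not r → q) ∨ r) → (((q → not s) → s) → r))) = max(0, 1) = 1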